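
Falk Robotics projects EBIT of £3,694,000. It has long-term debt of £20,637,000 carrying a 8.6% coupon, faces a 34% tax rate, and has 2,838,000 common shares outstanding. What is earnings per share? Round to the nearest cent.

Pre-tax income = £3,694,000 − £1,774,782.00 = £1,919,218.00.
After tax at 34%: net income = £1,919,218.00 × 0.66 = £1,266,683.88.
Per share: £1,266,683.88 / 2,838,000 shares = £0.45.

£0.45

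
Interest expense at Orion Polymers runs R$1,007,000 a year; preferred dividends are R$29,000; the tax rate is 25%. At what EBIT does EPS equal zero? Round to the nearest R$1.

Preferred dividends are paid after tax, so their pre-tax equivalent is R$29,000 ÷ (1 − 0.25) = R$38,666.67.
EPS = 0 when EBIT covers interest plus the pre-tax preferred burden: R$1,007,000 + R$38,666.67 = R$1,045,666.67.

R$1,045,667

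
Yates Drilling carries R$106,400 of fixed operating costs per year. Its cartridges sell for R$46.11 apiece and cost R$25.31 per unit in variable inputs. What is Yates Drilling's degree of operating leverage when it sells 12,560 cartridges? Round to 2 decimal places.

At 12,560 units, contribution = 12,560 × R$20.80 = R$261,248.00.
Subtracting fixed costs: EBIT = R$261,248.00 − R$106,400 = R$154,848.00.
Degree of operating leverage = R$261,248.00 / R$154,848.00 = 1.6871.

1.69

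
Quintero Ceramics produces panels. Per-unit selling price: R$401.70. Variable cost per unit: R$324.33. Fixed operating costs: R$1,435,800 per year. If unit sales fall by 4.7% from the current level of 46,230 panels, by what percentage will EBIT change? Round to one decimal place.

At 46,230 units, contribution = 46,230 × R$77.37 = R$3,576,815.10.
Operating income = contribution − fixed costs = R$3,576,815.10 − R$1,435,800 = R$2,141,015.10.
DOL = contribution ÷ EBIT = R$3,576,815.10 ÷ R$2,141,015.10 = 1.6706.
%ΔEBIT = DOL × %ΔSales = 1.6706 × -4.7% = -7.9%.

-7.9%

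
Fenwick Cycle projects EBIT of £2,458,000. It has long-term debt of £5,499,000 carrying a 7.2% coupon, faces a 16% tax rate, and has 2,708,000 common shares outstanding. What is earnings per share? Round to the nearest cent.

Interest = £395,928.00, so EBT = £2,458,000 − £395,928.00 = £2,062,072.00.
Net income = £2,062,072.00 × (1 − 0.16) = £1,732,140.48.
Per share: £1,732,140.48 / 2,708,000 shares = £0.64.

£0.64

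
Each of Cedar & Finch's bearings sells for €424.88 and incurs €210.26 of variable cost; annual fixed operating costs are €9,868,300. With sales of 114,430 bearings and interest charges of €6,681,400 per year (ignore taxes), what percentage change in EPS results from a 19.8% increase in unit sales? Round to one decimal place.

+60.7%

Total contribution margin = 114,430 × €214.62 = €24,558,966.60.
Operating income = contribution − fixed costs = €24,558,966.60 − €9,868,300 = €14,690,666.60.
After interest of €6,681,400.00, pre-tax earnings = €8,009,266.60.
Degree of combined leverage = contribution ÷ (EBIT − I) = €24,558,966.60 ÷ €8,009,266.60 = 3.0663.
%ΔEPS = DCL × %ΔSales = 3.0663 × +19.8% = +60.7%.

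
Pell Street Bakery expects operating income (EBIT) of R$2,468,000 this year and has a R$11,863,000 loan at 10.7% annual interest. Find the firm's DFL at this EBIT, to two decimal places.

Interest = R$1,269,341.00.
Degree of financial leverage = EBIT / (EBIT − interest) = R$2,468,000 / R$1,198,659.00 = 2.0590.

2.06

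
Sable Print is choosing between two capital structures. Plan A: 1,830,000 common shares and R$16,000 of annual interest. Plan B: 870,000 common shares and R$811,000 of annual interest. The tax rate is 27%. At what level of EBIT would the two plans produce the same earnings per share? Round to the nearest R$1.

Set EPS_A = EPS_B: (EBIT − R$16,000)(1 − 0.27) ÷ 1,830,000 = (EBIT − R$811,000)(1 − 0.27) ÷ 870,000.
Cancelling (1 − t) and cross-multiplying: 870,000·(EBIT − 16,000) = 1,830,000·(EBIT − 811,000).
Solving, EBIT = (811,000·1,830,000 − 16,000·870,000) / (1,830,000 − 870,000) = 1,470,210,000,000 / 960,000 = 1,531,468.75.

R$1,531,469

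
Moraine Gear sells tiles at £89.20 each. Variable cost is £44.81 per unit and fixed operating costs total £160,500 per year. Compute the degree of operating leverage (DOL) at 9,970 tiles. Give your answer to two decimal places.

1.57

Contribution at this volume is 9,970 × £44.39 = £442,568.30.
EBIT = £442,568.30 − £160,500 = £282,068.30.
So DOL = total CM / EBIT = £442,568.30 / £282,068.30 = 1.5690.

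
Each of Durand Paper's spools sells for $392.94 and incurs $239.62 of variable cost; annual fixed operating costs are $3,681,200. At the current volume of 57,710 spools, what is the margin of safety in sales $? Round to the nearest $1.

Unit CM = price − variable cost = $392.94 − $239.62 = $153.32. Break-even units = $3,681,200 ÷ $153.32 = 24,009.91; break-even revenue = 24,009.91 × $392.94 = $9,434,455.57.
Current sales = 57,710 × $392.94 = $22,676,567.40.
Margin of safety = $22,676,567.40 − $9,434,455.57 = $13,242,112.

$13,242,112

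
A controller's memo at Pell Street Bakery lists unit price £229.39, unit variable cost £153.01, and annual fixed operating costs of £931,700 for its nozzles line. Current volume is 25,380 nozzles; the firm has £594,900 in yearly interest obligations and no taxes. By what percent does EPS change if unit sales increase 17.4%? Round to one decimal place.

+81.9%

At 25,380 units, contribution = 25,380 × £76.38 = £1,938,524.40.
EBIT = £1,938,524.40 − £931,700 = £1,006,824.40.
Interest = £594,900.00, so EBIT − I = £411,924.40.
DCL = total CM / (EBIT − I) = £1,938,524.40 / £411,924.40 = 4.7060.
%ΔEPS = DCL × %ΔSales = 4.7060 × +17.4% = +81.9%.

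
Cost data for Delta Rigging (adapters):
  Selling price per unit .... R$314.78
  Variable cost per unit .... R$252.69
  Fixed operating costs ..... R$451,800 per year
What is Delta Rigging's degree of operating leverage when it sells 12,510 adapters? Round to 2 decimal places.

2.39

At 12,510 units, contribution = 12,510 × R$62.09 = R$776,745.90.
Subtracting fixed costs: EBIT = R$776,745.90 − R$451,800 = R$324,945.90.
So DOL = total CM / EBIT = R$776,745.90 / R$324,945.90 = 2.3904.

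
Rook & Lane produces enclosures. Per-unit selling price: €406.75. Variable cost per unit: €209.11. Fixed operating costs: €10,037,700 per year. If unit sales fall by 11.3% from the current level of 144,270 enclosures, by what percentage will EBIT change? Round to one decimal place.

At 144,270 units, contribution = 144,270 × €197.64 = €28,513,522.80.
Subtracting fixed costs: EBIT = €28,513,522.80 − €10,037,700 = €18,475,822.80.
Degree of operating leverage = €28,513,522.80 / €18,475,822.80 = 1.5433.
%ΔEBIT = DOL × %ΔSales = 1.5433 × -11.3% = -17.4%.

-17.4%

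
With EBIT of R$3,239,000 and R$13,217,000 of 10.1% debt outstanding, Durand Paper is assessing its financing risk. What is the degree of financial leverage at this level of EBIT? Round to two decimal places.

1.70

Interest = R$1,334,917.00.
Degree of financial leverage = EBIT / (EBIT − interest) = R$3,239,000 / R$1,904,083.00 = 1.7011.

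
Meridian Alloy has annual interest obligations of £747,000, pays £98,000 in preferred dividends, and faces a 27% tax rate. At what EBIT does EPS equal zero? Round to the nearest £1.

£881,247

Preferred dividends are paid after tax, so their pre-tax equivalent is £98,000 ÷ (1 − 0.27) = £134,246.58.
EPS = 0 when EBIT covers interest plus the pre-tax preferred burden: £747,000 + £134,246.58 = £881,246.58.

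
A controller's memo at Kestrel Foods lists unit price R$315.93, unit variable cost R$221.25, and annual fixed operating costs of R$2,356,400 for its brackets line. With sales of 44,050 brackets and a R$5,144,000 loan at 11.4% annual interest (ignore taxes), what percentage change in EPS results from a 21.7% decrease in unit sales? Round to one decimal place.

At 44,050 units, contribution = 44,050 × R$94.68 = R$4,170,654.00.
Subtracting fixed costs: EBIT = R$4,170,654.00 − R$2,356,400 = R$1,814,254.00.
Interest = R$586,416.00, so EBIT − I = R$1,227,838.00.
DCL = total CM / (EBIT − I) = R$4,170,654.00 / R$1,227,838.00 = 3.3967.
%ΔEPS = DCL × %ΔSales = 3.3967 × -21.7% = -73.7%.

-73.7%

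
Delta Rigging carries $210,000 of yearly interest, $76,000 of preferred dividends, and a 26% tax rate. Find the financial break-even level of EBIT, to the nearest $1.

$312,703

Grossing the preferred dividend up to pre-tax terms: $76,000 / (1 − 0.26) = $102,702.70.
Financial break-even EBIT = interest + D_p ÷ (1 − t) = $210,000 + $102,702.70 = $312,702.70.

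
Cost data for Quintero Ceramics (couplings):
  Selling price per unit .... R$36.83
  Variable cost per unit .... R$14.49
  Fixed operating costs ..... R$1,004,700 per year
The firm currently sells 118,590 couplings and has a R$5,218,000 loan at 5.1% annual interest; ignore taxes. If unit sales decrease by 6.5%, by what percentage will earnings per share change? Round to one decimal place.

At 118,590 units, contribution = 118,590 × R$22.34 = R$2,649,300.60.
Operating income = contribution − fixed costs = R$2,649,300.60 − R$1,004,700 = R$1,644,600.60.
Interest = R$266,118.00, so EBIT − I = R$1,378,482.60.
Degree of combined leverage = contribution ÷ (EBIT − I) = R$2,649,300.60 ÷ R$1,378,482.60 = 1.9219.
EPS therefore changes by 1.9219 × (-6.5%) = -12.5%.

-12.5%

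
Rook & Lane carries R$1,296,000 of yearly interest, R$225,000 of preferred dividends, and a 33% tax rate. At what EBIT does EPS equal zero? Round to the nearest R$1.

R$1,631,821

Grossing the preferred dividend up to pre-tax terms: R$225,000 / (1 − 0.33) = R$335,820.90.
EPS = 0 when EBIT covers interest plus the pre-tax preferred burden: R$1,296,000 + R$335,820.90 = R$1,631,820.90.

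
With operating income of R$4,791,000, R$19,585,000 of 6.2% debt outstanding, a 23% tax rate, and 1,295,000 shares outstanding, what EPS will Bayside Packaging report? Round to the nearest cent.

Interest = R$1,214,270.00, so EBT = R$4,791,000 − R$1,214,270.00 = R$3,576,730.00.
After tax at 23%: net income = R$3,576,730.00 × 0.77 = R$2,754,082.10.
EPS = R$2,754,082.10 ÷ 1,295,000 = R$2.13.

R$2.13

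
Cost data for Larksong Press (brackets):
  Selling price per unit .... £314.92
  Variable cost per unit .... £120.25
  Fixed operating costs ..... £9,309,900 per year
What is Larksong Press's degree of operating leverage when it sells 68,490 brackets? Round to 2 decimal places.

Contribution at this volume is 68,490 × £194.67 = £13,332,948.30.
EBIT = £13,332,948.30 − £9,309,900 = £4,023,048.30.
DOL = contribution ÷ EBIT = £13,332,948.30 ÷ £4,023,048.30 = 3.3141.

3.31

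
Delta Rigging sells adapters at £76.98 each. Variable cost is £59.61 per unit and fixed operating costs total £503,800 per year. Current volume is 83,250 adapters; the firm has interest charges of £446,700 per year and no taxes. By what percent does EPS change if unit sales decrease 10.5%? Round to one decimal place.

Contribution at this volume is 83,250 × £17.37 = £1,446,052.50.
Operating income = contribution − fixed costs = £1,446,052.50 − £503,800 = £942,252.50.
Interest = £446,700.00, so EBIT − I = £495,552.50.
DCL = total CM / (EBIT − I) = £1,446,052.50 / £495,552.50 = 2.9181.
%ΔEPS = DCL × %ΔSales = 2.9181 × -10.5% = -30.6%.

-30.6%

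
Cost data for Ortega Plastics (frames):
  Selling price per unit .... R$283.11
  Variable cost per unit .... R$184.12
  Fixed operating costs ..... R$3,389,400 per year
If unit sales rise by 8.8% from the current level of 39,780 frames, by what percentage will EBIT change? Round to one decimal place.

Total contribution margin = 39,780 × R$98.99 = R$3,937,822.20.
Subtracting fixed costs: EBIT = R$3,937,822.20 − R$3,389,400 = R$548,422.20.
DOL = contribution ÷ EBIT = R$3,937,822.20 ÷ R$548,422.20 = 7.1803.
%ΔEBIT = DOL × %ΔSales = 7.1803 × +8.8% = +63.2%.

+63.2%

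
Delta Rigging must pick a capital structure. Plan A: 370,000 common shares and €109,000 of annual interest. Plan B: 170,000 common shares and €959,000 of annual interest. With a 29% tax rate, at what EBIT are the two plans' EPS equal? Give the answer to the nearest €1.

At indifference, (EBIT − 109,000)(1 − t)/370,000 = (EBIT − 959,000)(1 − t)/170,000.
Cancelling (1 − t) and cross-multiplying: 170,000·(EBIT − 109,000) = 370,000·(EBIT − 959,000).
EBIT × (370,000 − 170,000) = 959,000 × 370,000 − 109,000 × 170,000 = 336,300,000,000, so EBIT = 336,300,000,000 ÷ 200,000 = 1,681,500.00.

€1,681,500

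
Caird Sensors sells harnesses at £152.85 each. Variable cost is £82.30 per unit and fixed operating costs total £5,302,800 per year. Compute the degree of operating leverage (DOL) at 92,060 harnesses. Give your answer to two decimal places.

At 92,060 units, contribution = 92,060 × £70.55 = £6,494,833.00.
Subtracting fixed costs: EBIT = £6,494,833.00 − £5,302,800 = £1,192,033.00.
Degree of operating leverage = £6,494,833.00 / £1,192,033.00 = 5.4485.

5.45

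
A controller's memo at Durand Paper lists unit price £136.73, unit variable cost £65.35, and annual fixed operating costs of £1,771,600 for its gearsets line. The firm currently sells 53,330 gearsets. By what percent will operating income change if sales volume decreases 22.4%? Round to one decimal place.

At 53,330 units, contribution = 53,330 × £71.38 = £3,806,695.40.
Subtracting fixed costs: EBIT = £3,806,695.40 − £1,771,600 = £2,035,095.40.
So DOL = total CM / EBIT = £3,806,695.40 / £2,035,095.40 = 1.8705.
Operating income changes by 1.8705 × -22.4% = -41.9%.

-41.9%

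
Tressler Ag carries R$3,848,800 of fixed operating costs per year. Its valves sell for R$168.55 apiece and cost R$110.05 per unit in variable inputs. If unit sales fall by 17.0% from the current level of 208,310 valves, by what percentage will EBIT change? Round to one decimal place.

-24.8%

Total contribution margin = 208,310 × R$58.50 = R$12,186,135.00.
Operating income = contribution − fixed costs = R$12,186,135.00 − R$3,848,800 = R$8,337,335.00.
So DOL = total CM / EBIT = R$12,186,135.00 / R$8,337,335.00 = 1.4616.
Operating income changes by 1.4616 × -17.0% = -24.8%.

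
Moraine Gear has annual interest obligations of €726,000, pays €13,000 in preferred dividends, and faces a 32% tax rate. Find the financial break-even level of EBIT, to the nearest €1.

Preferred dividends are paid after tax, so their pre-tax equivalent is €13,000 ÷ (1 − 0.32) = €19,117.65.
EPS = 0 when EBIT covers interest plus the pre-tax preferred burden: €726,000 + €19,117.65 = €745,117.65.

€745,118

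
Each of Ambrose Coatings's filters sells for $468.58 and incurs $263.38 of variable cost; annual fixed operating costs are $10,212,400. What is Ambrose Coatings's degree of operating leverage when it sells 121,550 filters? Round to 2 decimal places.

1.69

At 121,550 units, contribution = 121,550 × $205.20 = $24,942,060.00.
Operating income = contribution − fixed costs = $24,942,060.00 − $10,212,400 = $14,729,660.00.
Degree of operating leverage = $24,942,060.00 / $14,729,660.00 = 1.6933.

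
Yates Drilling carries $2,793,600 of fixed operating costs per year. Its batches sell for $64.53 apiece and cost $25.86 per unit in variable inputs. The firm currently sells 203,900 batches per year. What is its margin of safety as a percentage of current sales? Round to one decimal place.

Each unit contributes $64.53 − $25.86 = $38.67. Break-even units = $2,793,600 ÷ $38.67 = 72,242.05; break-even revenue = 72,242.05 × $64.53 = $4,661,779.36.
Actual sales revenue = 203,900 × $64.53 = $13,157,667.00.
Margin of safety = ($13,157,667.00 − $4,661,779.36) ÷ $13,157,667.00 = 64.6%.

64.6%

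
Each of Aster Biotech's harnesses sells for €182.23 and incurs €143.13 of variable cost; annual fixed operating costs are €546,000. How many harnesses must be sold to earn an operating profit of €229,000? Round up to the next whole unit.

Contribution margin per unit = €182.23 − €143.13 = €39.10.
Required volume = (fixed costs + target profit) ÷ CM = (€546,000 + €229,000) ÷ €39.10 = 19,820.97, so 19,821 harnesses.

19,821 harnesses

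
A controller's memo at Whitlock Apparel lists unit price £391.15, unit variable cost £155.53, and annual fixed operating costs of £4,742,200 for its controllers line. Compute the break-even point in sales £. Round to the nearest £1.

£7,872,471

Contribution margin per unit = £391.15 − £155.53 = £235.62, a CM ratio of £235.62 ÷ £391.15 = 0.6024.
Break-even sales = FC ÷ CM ratio = £4,742,200 × £391.15 / £235.62 = £7,872,471.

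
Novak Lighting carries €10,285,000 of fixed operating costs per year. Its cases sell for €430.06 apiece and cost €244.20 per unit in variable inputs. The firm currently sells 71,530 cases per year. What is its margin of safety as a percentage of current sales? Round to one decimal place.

22.6%

Each unit contributes €430.06 − €244.20 = €185.86. Break-even units = €10,285,000 ÷ €185.86 = 55,337.35; break-even revenue = 55,337.35 × €430.06 = €23,798,381.04.
Actual sales revenue = 71,530 × €430.06 = €30,762,191.80.
Margin of safety = (€30,762,191.80 − €23,798,381.04) ÷ €30,762,191.80 = 22.6%.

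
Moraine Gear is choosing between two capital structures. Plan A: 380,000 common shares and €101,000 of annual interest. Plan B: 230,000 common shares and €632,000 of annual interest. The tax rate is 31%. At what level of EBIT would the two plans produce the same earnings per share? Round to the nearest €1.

Set EPS_A = EPS_B: (EBIT − €101,000)(1 − 0.31) ÷ 380,000 = (EBIT − €632,000)(1 − 0.31) ÷ 230,000.
Cancelling (1 − t) and cross-multiplying: 230,000·(EBIT − 101,000) = 380,000·(EBIT − 632,000).
EBIT × (380,000 − 230,000) = 632,000 × 380,000 − 101,000 × 230,000 = 216,930,000,000, so EBIT = 216,930,000,000 ÷ 150,000 = 1,446,200.00.

€1,446,200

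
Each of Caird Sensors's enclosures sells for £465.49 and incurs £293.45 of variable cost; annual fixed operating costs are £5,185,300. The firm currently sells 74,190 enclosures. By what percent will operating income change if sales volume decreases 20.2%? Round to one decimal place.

-34.0%

At 74,190 units, contribution = 74,190 × £172.04 = £12,763,647.60.
Operating income = contribution − fixed costs = £12,763,647.60 − £5,185,300 = £7,578,347.60.
Degree of operating leverage = £12,763,647.60 / £7,578,347.60 = 1.6842.
So EBIT moves 1.6842 × (-20.2%) = -34.0%.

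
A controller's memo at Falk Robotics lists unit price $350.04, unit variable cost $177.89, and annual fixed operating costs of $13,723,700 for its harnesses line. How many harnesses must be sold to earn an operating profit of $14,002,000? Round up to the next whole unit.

161,056 harnesses

Unit CM = price − variable cost = $350.04 − $177.89 = $172.15.
Need Q such that Q × $172.15 − $13,723,700 = $14,002,000, i.e. Q = $27,725,700 / $172.15 = 161,055.47 → 161,056.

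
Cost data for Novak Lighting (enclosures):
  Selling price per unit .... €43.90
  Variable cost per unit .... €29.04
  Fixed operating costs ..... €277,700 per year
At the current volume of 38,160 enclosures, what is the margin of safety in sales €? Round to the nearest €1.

€854,832

Contribution margin per unit = €43.90 − €29.04 = €14.86. Break-even units = €277,700 ÷ €14.86 = 18,687.75; break-even revenue = 18,687.75 × €43.90 = €820,392.33.
Actual sales revenue = 38,160 × €43.90 = €1,675,224.00.
Margin of safety = €1,675,224.00 − €820,392.33 = €854,832.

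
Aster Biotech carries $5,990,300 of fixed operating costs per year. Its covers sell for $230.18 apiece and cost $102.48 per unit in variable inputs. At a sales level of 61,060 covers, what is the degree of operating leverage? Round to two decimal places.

At 61,060 units, contribution = 61,060 × $127.70 = $7,797,362.00.
EBIT = $7,797,362.00 − $5,990,300 = $1,807,062.00.
Degree of operating leverage = $7,797,362.00 / $1,807,062.00 = 4.3149.

4.31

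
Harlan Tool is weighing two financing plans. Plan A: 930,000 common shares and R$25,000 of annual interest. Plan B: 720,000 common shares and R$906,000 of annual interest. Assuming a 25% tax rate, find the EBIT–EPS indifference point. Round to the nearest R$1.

At indifference, (EBIT − 25,000)(1 − t)/930,000 = (EBIT − 906,000)(1 − t)/720,000.
Cancelling (1 − t) and cross-multiplying: 720,000·(EBIT − 25,000) = 930,000·(EBIT − 906,000).
Solving, EBIT = (906,000·930,000 − 25,000·720,000) / (930,000 − 720,000) = 824,580,000,000 / 210,000 = 3,926,571.43.

R$3,926,571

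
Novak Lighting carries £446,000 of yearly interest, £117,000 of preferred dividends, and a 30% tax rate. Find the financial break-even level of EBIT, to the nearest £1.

£613,143

Preferred dividends are paid after tax, so their pre-tax equivalent is £117,000 ÷ (1 − 0.30) = £167,142.86.
EPS = 0 when EBIT covers interest plus the pre-tax preferred burden: £446,000 + £167,142.86 = £613,142.86.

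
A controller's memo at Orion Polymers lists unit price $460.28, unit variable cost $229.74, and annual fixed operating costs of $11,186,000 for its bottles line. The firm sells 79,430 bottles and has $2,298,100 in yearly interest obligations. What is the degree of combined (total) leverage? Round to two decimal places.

Total contribution margin = 79,430 × $230.54 = $18,311,792.20.
EBIT = $18,311,792.20 − $11,186,000 = $7,125,792.20. Interest = $2,298,100.00, so EBIT − I = $4,827,692.20.
Degree of total leverage = total CM / (EBIT − interest) = $18,311,792.20 / $4,827,692.20 = 3.7931.

3.79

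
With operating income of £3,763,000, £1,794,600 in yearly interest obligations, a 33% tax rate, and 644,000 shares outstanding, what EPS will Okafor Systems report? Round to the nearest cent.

£2.05

Pre-tax income = £3,763,000 − £1,794,600.00 = £1,968,400.00.
After tax at 33%: net income = £1,968,400.00 × 0.67 = £1,318,828.00.
Per share: £1,318,828.00 / 644,000 shares = £2.05.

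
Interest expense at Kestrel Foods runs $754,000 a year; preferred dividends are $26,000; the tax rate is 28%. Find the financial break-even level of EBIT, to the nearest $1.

Grossing the preferred dividend up to pre-tax terms: $26,000 / (1 − 0.28) = $36,111.11.
Financial break-even EBIT = interest + D_p ÷ (1 − t) = $754,000 + $36,111.11 = $790,111.11.

$790,111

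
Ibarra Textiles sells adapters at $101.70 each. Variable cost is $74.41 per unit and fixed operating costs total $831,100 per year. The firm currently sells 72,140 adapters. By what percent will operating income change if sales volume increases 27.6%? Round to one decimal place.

At 72,140 units, contribution = 72,140 × $27.29 = $1,968,700.60.
EBIT = $1,968,700.60 − $831,100 = $1,137,600.60.
So DOL = total CM / EBIT = $1,968,700.60 / $1,137,600.60 = 1.7306.
%ΔEBIT = DOL × %ΔSales = 1.7306 × +27.6% = +47.8%.

+47.8%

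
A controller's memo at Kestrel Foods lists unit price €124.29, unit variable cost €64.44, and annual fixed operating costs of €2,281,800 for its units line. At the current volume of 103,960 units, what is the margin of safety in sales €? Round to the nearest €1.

Unit CM = price − variable cost = €124.29 − €64.44 = €59.85. Break-even units = €2,281,800 ÷ €59.85 = 38,125.31; break-even revenue = 38,125.31 × €124.29 = €4,738,595.19.
Current sales = 103,960 × €124.29 = €12,921,188.40.
Margin of safety = €12,921,188.40 − €4,738,595.19 = €8,182,593.

€8,182,593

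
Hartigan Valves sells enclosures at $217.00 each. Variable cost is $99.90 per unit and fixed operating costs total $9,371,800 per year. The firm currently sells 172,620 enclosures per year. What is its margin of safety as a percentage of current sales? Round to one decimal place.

53.6%

Each unit contributes $217.00 − $99.90 = $117.10. Break-even units = $9,371,800 ÷ $117.10 = 80,032.45; break-even revenue = 80,032.45 × $217.00 = $17,367,041.84.
Current sales = 172,620 × $217.00 = $37,458,540.00.
Margin of safety = ($37,458,540.00 − $17,367,041.84) ÷ $37,458,540.00 = 53.6%.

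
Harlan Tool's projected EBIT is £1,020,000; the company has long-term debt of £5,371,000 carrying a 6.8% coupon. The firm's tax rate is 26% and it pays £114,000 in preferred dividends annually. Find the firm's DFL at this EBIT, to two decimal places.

Annual interest charges come to £365,228.00.
Pre-tax preferred-dividend burden = £114,000 ÷ (1 − 0.26) = £154,054.05.
DFL = EBIT ÷ [EBIT − I − D_p/(1−t)] = £1,020,000 ÷ [£1,020,000 − £365,228.00 − £154,054.05] = £1,020,000 ÷ £500,717.95 = 2.0371.

2.04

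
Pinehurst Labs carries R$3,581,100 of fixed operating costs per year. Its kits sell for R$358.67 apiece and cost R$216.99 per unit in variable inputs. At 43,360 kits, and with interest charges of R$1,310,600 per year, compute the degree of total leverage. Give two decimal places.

4.91

At 43,360 units, contribution = 43,360 × R$141.68 = R$6,143,244.80.
Operating income = contribution − fixed costs = R$6,143,244.80 − R$3,581,100 = R$2,562,144.80. Interest = R$1,310,600.00.
DOL = R$6,143,244.80 ÷ R$2,562,144.80 = 2.3977; DFL = R$2,562,144.80 ÷ R$1,251,544.80 = 2.0472.
Combined leverage = 2.3977 × 2.0472 = 4.9086.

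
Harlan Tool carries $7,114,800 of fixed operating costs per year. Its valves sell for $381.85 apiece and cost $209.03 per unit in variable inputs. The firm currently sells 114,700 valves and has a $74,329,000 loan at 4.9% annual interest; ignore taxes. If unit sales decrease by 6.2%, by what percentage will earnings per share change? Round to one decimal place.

Total contribution margin = 114,700 × $172.82 = $19,822,454.00.
Operating income = contribution − fixed costs = $19,822,454.00 − $7,114,800 = $12,707,654.00.
After interest of $3,642,121.00, pre-tax earnings = $9,065,533.00.
DCL = total CM / (EBIT − I) = $19,822,454.00 / $9,065,533.00 = 2.1866.
EPS therefore changes by 2.1866 × (-6.2%) = -13.6%.

-13.6%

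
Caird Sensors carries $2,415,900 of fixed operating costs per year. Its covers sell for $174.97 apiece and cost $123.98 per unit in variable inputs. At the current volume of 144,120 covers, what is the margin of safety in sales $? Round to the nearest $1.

$16,926,619

Unit CM = price − variable cost = $174.97 − $123.98 = $50.99. Break-even units = $2,415,900 ÷ $50.99 = 47,379.88; break-even revenue = 47,379.88 × $174.97 = $8,290,057.32.
Actual sales revenue = 144,120 × $174.97 = $25,216,676.40.
Margin of safety = $25,216,676.40 − $8,290,057.32 = $16,926,619.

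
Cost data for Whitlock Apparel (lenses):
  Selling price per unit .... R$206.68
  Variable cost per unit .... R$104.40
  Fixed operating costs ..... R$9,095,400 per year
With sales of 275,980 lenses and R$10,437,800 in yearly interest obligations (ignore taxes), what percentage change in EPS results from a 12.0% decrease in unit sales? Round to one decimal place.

Contribution at this volume is 275,980 × R$102.28 = R$28,227,234.40.
Operating income = contribution − fixed costs = R$28,227,234.40 − R$9,095,400 = R$19,131,834.40.
After interest of R$10,437,800.00, pre-tax earnings = R$8,694,034.40.
DCL = total CM / (EBIT − I) = R$28,227,234.40 / R$8,694,034.40 = 3.2467.
EPS therefore changes by 3.2467 × (-12.0%) = -39.0%.

-39.0%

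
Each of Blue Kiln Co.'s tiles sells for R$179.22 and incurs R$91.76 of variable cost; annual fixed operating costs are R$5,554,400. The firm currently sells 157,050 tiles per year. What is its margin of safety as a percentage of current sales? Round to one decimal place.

59.6%

Unit CM = price − variable cost = R$179.22 − R$91.76 = R$87.46. Break-even units = R$5,554,400 ÷ R$87.46 = 63,507.89; break-even revenue = 63,507.89 × R$179.22 = R$11,381,883.92.
Current sales = 157,050 × R$179.22 = R$28,146,501.00.
Margin of safety = (R$28,146,501.00 − R$11,381,883.92) ÷ R$28,146,501.00 = 59.6%.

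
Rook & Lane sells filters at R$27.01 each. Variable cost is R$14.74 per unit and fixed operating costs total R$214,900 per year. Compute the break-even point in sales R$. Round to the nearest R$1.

Contribution margin per unit = R$27.01 − R$14.74 = R$12.27, a CM ratio of R$12.27 ÷ R$27.01 = 0.4543.
Break-even revenue = fixed costs × price ÷ CM = R$214,900 × R$27.01 ÷ R$12.27 = R$473,060.

R$473,060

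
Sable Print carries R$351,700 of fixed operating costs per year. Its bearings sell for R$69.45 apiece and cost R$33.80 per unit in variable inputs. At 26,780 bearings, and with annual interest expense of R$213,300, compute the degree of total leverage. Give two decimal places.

Total contribution margin = 26,780 × R$35.65 = R$954,707.00.
Operating income = contribution − fixed costs = R$954,707.00 − R$351,700 = R$603,007.00. Interest = R$213,300.00.
DOL = R$954,707.00 ÷ R$603,007.00 = 1.5832; DFL = R$603,007.00 ÷ R$389,707.00 = 1.5473.
Combined leverage = 1.5832 × 1.5473 = 2.4497.

2.45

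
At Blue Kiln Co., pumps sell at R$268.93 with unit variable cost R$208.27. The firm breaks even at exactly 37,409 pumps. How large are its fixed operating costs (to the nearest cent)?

R$2,269,229.94

Each unit contributes R$268.93 − R$208.27 = R$60.66.
Fixed costs = break-even units × CM = 37,409 × R$60.66 = R$2,269,229.94.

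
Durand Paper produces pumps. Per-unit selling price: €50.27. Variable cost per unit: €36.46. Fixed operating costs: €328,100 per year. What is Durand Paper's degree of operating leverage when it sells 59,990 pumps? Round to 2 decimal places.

Total contribution margin = 59,990 × €13.81 = €828,461.90.
Operating income = contribution − fixed costs = €828,461.90 − €328,100 = €500,361.90.
So DOL = total CM / EBIT = €828,461.90 / €500,361.90 = 1.6557.

1.66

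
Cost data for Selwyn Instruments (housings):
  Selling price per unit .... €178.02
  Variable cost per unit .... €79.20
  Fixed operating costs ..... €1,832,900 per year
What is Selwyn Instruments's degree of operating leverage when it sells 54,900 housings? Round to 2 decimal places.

Contribution at this volume is 54,900 × €98.82 = €5,425,218.00.
Subtracting fixed costs: EBIT = €5,425,218.00 − €1,832,900 = €3,592,318.00.
DOL = contribution ÷ EBIT = €5,425,218.00 ÷ €3,592,318.00 = 1.5102.

1.51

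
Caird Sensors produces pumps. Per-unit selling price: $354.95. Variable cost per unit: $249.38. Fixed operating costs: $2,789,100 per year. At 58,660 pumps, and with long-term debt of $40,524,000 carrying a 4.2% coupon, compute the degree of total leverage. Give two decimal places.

At 58,660 units, contribution = 58,660 × $105.57 = $6,192,736.20.
Operating income = contribution − fixed costs = $6,192,736.20 − $2,789,100 = $3,403,636.20. Interest = $1,702,008.00.
DOL = $6,192,736.20 ÷ $3,403,636.20 = 1.8194; DFL = $3,403,636.20 ÷ $1,701,628.20 = 2.0002.
Combined leverage = 1.8194 × 2.0002 = 3.6392.

3.64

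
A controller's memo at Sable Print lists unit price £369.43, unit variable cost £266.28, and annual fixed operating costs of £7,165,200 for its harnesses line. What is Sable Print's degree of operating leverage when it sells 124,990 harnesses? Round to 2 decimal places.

2.25

Contribution at this volume is 124,990 × £103.15 = £12,892,718.50.
Subtracting fixed costs: EBIT = £12,892,718.50 − £7,165,200 = £5,727,518.50.
Degree of operating leverage = £12,892,718.50 / £5,727,518.50 = 2.2510.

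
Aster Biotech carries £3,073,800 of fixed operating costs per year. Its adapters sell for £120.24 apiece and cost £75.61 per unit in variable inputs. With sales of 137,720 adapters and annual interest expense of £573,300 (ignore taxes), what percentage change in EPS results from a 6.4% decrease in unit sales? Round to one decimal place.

-15.7%

Contribution at this volume is 137,720 × £44.63 = £6,146,443.60.
Operating income = contribution − fixed costs = £6,146,443.60 − £3,073,800 = £3,072,643.60.
Interest = £573,300.00, so EBIT − I = £2,499,343.60.
DCL = total CM / (EBIT − I) = £6,146,443.60 / £2,499,343.60 = 2.4592.
EPS therefore changes by 2.4592 × (-6.4%) = -15.7%.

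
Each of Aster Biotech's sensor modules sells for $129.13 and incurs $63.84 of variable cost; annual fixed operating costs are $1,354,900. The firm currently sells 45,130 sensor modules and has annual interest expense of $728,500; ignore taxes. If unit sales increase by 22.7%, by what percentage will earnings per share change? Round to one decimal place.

+77.5%

At 45,130 units, contribution = 45,130 × $65.29 = $2,946,537.70.
EBIT = $2,946,537.70 − $1,354,900 = $1,591,637.70.
Interest = $728,500.00, so EBIT − I = $863,137.70.
DCL = total CM / (EBIT − I) = $2,946,537.70 / $863,137.70 = 3.4138.
EPS therefore changes by 3.4138 × (+22.7%) = +77.5%.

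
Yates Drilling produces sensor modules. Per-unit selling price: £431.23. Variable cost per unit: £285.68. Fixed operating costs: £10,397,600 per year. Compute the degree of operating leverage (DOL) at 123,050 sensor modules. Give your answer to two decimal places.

Contribution at this volume is 123,050 × £145.55 = £17,909,927.50.
Subtracting fixed costs: EBIT = £17,909,927.50 − £10,397,600 = £7,512,327.50.
So DOL = total CM / EBIT = £17,909,927.50 / £7,512,327.50 = 2.3841.

2.38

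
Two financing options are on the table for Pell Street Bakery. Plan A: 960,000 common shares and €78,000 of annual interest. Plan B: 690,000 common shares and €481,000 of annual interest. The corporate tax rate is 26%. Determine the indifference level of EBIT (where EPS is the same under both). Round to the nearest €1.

Set EPS_A = EPS_B: (EBIT − €78,000)(1 − 0.26) ÷ 960,000 = (EBIT − €481,000)(1 − 0.26) ÷ 690,000.
The (1 − t) factor cancels: (EBIT − 78,000) × 690,000 = (EBIT − 481,000) × 960,000.
EBIT × (960,000 − 690,000) = 481,000 × 960,000 − 78,000 × 690,000 = 407,940,000,000, so EBIT = 407,940,000,000 ÷ 270,000 = 1,510,888.89.

€1,510,889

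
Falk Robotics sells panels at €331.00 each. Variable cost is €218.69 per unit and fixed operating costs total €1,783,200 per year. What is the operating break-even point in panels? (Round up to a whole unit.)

15,878 panels

Unit CM = price − variable cost = €331.00 − €218.69 = €112.31.
Break-even volume = fixed costs ÷ CM per unit = €1,783,200 ÷ €112.31 = 15,877.48, so 15,878 panels.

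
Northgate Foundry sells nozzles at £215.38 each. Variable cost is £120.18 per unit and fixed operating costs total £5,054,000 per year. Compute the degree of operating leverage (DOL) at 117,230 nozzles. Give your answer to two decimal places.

At 117,230 units, contribution = 117,230 × £95.20 = £11,160,296.00.
EBIT = £11,160,296.00 − £5,054,000 = £6,106,296.00.
So DOL = total CM / EBIT = £11,160,296.00 / £6,106,296.00 = 1.8277.

1.83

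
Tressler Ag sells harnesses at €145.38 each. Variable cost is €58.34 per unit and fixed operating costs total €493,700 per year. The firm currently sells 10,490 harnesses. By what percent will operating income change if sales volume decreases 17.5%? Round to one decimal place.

-38.1%

Total contribution margin = 10,490 × €87.04 = €913,049.60.
Subtracting fixed costs: EBIT = €913,049.60 − €493,700 = €419,349.60.
So DOL = total CM / EBIT = €913,049.60 / €419,349.60 = 2.1773.
%ΔEBIT = DOL × %ΔSales = 2.1773 × -17.5% = -38.1%.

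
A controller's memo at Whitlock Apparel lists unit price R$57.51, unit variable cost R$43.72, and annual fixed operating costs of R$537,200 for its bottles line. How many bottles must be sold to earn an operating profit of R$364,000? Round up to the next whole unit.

65,352 bottles

Each unit contributes R$57.51 − R$43.72 = R$13.79.
Required volume = (fixed costs + target profit) ÷ CM = (R$537,200 + R$364,000) ÷ R$13.79 = 65,351.70, so 65,352 bottles.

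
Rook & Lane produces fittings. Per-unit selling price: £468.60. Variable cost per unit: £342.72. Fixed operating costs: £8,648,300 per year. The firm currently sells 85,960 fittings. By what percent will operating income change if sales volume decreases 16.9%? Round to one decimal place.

-84.2%

Contribution at this volume is 85,960 × £125.88 = £10,820,644.80.
Operating income = contribution − fixed costs = £10,820,644.80 − £8,648,300 = £2,172,344.80.
So DOL = total CM / EBIT = £10,820,644.80 / £2,172,344.80 = 4.9811.
Operating income changes by 4.9811 × -16.9% = -84.2%.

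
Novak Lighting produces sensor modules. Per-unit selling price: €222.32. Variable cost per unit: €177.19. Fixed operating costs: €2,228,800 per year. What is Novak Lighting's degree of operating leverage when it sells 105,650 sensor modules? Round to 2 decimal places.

Contribution at this volume is 105,650 × €45.13 = €4,767,984.50.
EBIT = €4,767,984.50 − €2,228,800 = €2,539,184.50.
Degree of operating leverage = €4,767,984.50 / €2,539,184.50 = 1.8778.

1.88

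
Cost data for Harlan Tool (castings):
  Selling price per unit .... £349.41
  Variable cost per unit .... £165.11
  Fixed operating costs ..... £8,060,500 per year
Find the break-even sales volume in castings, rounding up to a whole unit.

43,736 castings

Each unit contributes £349.41 − £165.11 = £184.30.
Break-even volume = fixed costs ÷ CM per unit = £8,060,500 ÷ £184.30 = 43,735.76, so 43,736 castings.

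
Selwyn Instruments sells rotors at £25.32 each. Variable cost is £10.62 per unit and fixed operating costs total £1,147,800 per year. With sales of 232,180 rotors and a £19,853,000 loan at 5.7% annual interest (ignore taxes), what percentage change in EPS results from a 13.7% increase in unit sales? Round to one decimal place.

+41.2%

Total contribution margin = 232,180 × £14.70 = £3,413,046.00.
EBIT = £3,413,046.00 − £1,147,800 = £2,265,246.00.
After interest of £1,131,621.00, pre-tax earnings = £1,133,625.00.
DCL = total CM / (EBIT − I) = £3,413,046.00 / £1,133,625.00 = 3.0107.
EPS therefore changes by 3.0107 × (+13.7%) = +41.2%.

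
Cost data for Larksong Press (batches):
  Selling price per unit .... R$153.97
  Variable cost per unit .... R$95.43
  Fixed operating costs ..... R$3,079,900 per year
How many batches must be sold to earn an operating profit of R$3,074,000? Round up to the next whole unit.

Unit CM = price − variable cost = R$153.97 − R$95.43 = R$58.54.
Need Q such that Q × R$58.54 − R$3,079,900 = R$3,074,000, i.e. Q = R$6,153,900 / R$58.54 = 105,122.99 → 105,123.

105,123 batches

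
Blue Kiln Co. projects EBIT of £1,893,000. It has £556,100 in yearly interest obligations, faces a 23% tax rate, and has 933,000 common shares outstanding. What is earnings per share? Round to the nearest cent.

Pre-tax income = £1,893,000 − £556,100.00 = £1,336,900.00.
After tax at 23%: net income = £1,336,900.00 × 0.77 = £1,029,413.00.
Per share: £1,029,413.00 / 933,000 shares = £1.10.

£1.10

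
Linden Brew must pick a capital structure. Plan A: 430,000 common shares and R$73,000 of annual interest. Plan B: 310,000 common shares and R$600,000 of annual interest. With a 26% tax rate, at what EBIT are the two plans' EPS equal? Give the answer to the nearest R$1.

R$1,961,417

Set EPS_A = EPS_B: (EBIT − R$73,000)(1 − 0.26) ÷ 430,000 = (EBIT − R$600,000)(1 − 0.26) ÷ 310,000.
The (1 − t) factor cancels: (EBIT − 73,000) × 310,000 = (EBIT − 600,000) × 430,000.
Solving, EBIT = (600,000·430,000 − 73,000·310,000) / (430,000 − 310,000) = 235,370,000,000 / 120,000 = 1,961,416.67.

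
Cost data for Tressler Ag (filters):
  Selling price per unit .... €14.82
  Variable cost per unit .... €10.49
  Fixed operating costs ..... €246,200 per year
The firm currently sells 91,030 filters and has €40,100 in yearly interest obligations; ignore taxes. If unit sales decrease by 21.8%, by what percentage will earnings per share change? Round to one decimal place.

-79.7%

Contribution at this volume is 91,030 × €4.33 = €394,159.90.
Operating income = contribution − fixed costs = €394,159.90 − €246,200 = €147,959.90.
After interest of €40,100.00, pre-tax earnings = €107,859.90.
Degree of combined leverage = contribution ÷ (EBIT − I) = €394,159.90 ÷ €107,859.90 = 3.6544.
%ΔEPS = DCL × %ΔSales = 3.6544 × -21.8% = -79.7%.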